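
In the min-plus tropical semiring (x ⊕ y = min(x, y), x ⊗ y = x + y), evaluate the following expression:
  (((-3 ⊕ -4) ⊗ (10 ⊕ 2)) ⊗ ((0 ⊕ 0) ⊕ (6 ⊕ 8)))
(((-3 ⊕ -4) ⊗ (10 ⊕ 2)) ⊗ ((0 ⊕ 0) ⊕ (6 ⊕ 8))) = -2

Expand innermost to outermost. Recall ⊕ takes the minimum of its arguments and ⊗ takes their sum. Working out the expression (((-3 ⊕ -4) ⊗ (10 ⊕ 2)) ⊗ ((0 ⊕ 0) ⊕ (6 ⊕ 8))) gives -2.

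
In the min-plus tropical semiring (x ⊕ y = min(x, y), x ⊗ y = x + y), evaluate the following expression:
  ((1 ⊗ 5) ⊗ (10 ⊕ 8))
((1 ⊗ 5) ⊗ (10 ⊕ 8)) = 14

Expand innermost to outermost. Recall ⊕ takes the minimum of its arguments and ⊗ takes their sum. Working out the expression ((1 ⊗ 5) ⊗ (10 ⊕ 8)) gives 14.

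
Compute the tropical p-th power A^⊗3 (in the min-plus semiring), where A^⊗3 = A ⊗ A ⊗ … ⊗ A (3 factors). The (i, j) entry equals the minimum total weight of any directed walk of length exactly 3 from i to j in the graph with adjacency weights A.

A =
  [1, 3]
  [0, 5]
A^⊗3 =
  [3, 5]
  [2, 4]

Each entry (A^⊗3)_ij equals the minimum over all length-3 walks i = v_0 → v_1 → … → v_3 = j of Σ_t A[v_t][v_{t+1}]. For example, for (i, j) = (0, 1) we minimise over 4 possible intermediate vertex sequences; the minimum is 5, attained along the walk 0 → 0 → 0 → 1.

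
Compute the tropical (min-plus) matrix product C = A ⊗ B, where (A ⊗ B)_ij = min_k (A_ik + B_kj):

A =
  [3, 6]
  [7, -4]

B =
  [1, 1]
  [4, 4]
A ⊗ B =
  [4, 4]
  [0, 0]

Apply the min-plus product entry-by-entry:
  C[0][0] = min over k of (A[0][0] + B[0][0] = 3 + 1 = 4, A[0][1] + B[1][0] = 6 + 4 = 10) = 4 (attained at k = 0)
  C[0][1] = min over k of (A[0][0] + B[0][1] = 3 + 1 = 4, A[0][1] + B[1][1] = 6 + 4 = 10) = 4 (attained at k = 0)
  C[1][0] = min over k of (A[1][0] + B[0][0] = 7 + 1 = 8, A[1][1] + B[1][0] = -4 + 4 = 0) = 0 (attained at k = 1)
  C[1][1] = min over k of (A[1][0] + B[0][1] = 7 + 1 = 8, A[1][1] + B[1][1] = -4 + 4 = 0) = 0 (attained at k = 1)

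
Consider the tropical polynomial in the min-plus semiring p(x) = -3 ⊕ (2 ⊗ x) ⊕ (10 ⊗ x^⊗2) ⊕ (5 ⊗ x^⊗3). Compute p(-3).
p(-3) = -4

A tropical monomial a ⊗ x^⊗i evaluates to a + i · x. Evaluating each term at x = -3:
  Term 0 contributes -3 + 0 · -3 = -3
  Term 1 contributes 2 + 1 · -3 = -1
  Term 2 contributes 10 + 2 · -3 = 4
  Term 3 contributes 5 + 3 · -3 = -4
p(-3) = ⊕ of these = min[-3, -1, 4, -4] = -4.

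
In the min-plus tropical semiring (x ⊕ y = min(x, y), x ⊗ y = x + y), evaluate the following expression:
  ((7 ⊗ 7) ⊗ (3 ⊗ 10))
((7 ⊗ 7) ⊗ (3 ⊗ 10)) = 27

Expand innermost to outermost. Recall ⊕ takes the minimum of its arguments and ⊗ takes their sum. Working out the expression ((7 ⊗ 7) ⊗ (3 ⊗ 10)) gives 27.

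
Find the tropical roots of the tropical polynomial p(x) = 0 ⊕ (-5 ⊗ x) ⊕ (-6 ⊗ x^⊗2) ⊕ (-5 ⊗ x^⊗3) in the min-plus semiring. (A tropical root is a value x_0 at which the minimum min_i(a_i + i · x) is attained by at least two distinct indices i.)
Roots: {-1, 1, 5}

Each tropical root is a break point of the lower envelope of the lines y = a_i + i · x (there are 4 lines, with slopes 0, 1, ..., 3). Only the lines that attain the minimum somewhere contribute to roots; other lines are dominated. Here the surviving (envelope) indices are i = 3, i = 2, i = 1, i = 0.
Intersections between consecutive envelope lines give the roots: for adjacent envelope indices i < j the intersection is x = (a_i − a_j) / (j − i). Reading off the sorted break points: {-1, 1, 5}.
Verification: at each break x_0, at least two indices attain the minimum of min_i(a_i + i · x_0).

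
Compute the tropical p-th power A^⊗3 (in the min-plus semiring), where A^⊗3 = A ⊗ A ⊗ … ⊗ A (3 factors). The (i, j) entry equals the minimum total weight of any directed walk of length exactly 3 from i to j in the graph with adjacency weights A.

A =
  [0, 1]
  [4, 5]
A^⊗3 =
  [0, 1]
  [4, 5]

Each entry (A^⊗3)_ij equals the minimum over all length-3 walks i = v_0 → v_1 → … → v_3 = j of Σ_t A[v_t][v_{t+1}]. For example, for (i, j) = (0, 1) we minimise over 4 possible intermediate vertex sequences; the minimum is 1, attained along the walk 0 → 0 → 0 → 1.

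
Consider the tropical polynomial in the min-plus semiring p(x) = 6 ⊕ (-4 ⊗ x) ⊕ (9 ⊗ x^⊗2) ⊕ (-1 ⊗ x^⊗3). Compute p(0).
p(0) = -4

A tropical monomial a ⊗ x^⊗i evaluates to a + i · x. Evaluating each term at x = 0:
  Term 0 contributes 6 + 0 · 0 = 6
  Term 1 contributes -4 + 1 · 0 = -4
  Term 2 contributes 9 + 2 · 0 = 9
  Term 3 contributes -1 + 3 · 0 = -1
p(0) = ⊕ of these = min[6, -4, 9, -1] = -4.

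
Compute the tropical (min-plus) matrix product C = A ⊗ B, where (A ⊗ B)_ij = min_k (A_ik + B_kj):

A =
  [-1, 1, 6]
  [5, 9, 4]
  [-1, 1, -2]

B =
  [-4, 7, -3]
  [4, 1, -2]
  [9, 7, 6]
A ⊗ B =
  [-5, 2, -4]
  [1, 10, 2]
  [-5, 2, -4]

Apply the min-plus product entry-by-entry:
  C[0][0] = min over k of (A[0][0] + B[0][0] = -1 + -4 = -5, A[0][1] + B[1][0] = 1 + 4 = 5, A[0][2] + B[2][0] = 6 + 9 = 15) = -5 (attained at k = 0)
  C[0][1] = min over k of (A[0][0] + B[0][1] = -1 + 7 = 6, A[0][1] + B[1][1] = 1 + 1 = 2, A[0][2] + B[2][1] = 6 + 7 = 13) = 2 (attained at k = 1)
  C[0][2] = min over k of (A[0][0] + B[0][2] = -1 + -3 = -4, A[0][1] + B[1][2] = 1 + -2 = -1, A[0][2] + B[2][2] = 6 + 6 = 12) = -4 (attained at k = 0)
  C[1][0] = min over k of (A[1][0] + B[0][0] = 5 + -4 = 1, A[1][1] + B[1][0] = 9 + 4 = 13, A[1][2] + B[2][0] = 4 + 9 = 13) = 1 (attained at k = 0)
  C[1][1] = min over k of (A[1][0] + B[0][1] = 5 + 7 = 12, A[1][1] + B[1][1] = 9 + 1 = 10, A[1][2] + B[2][1] = 4 + 7 = 11) = 10 (attained at k = 1)
  C[1][2] = min over k of (A[1][0] + B[0][2] = 5 + -3 = 2, A[1][1] + B[1][2] = 9 + -2 = 7, A[1][2] + B[2][2] = 4 + 6 = 10) = 2 (attained at k = 0)
  C[2][0] = min over k of (A[2][0] + B[0][0] = -1 + -4 = -5, A[2][1] + B[1][0] = 1 + 4 = 5, A[2][2] + B[2][0] = -2 + 9 = 7) = -5 (attained at k = 0)
  C[2][1] = min over k of (A[2][0] + B[0][1] = -1 + 7 = 6, A[2][1] + B[1][1] = 1 + 1 = 2, A[2][2] + B[2][1] = -2 + 7 = 5) = 2 (attained at k = 1)
  C[2][2] = min over k of (A[2][0] + B[0][2] = -1 + -3 = -4, A[2][1] + B[1][2] = 1 + -2 = -1, A[2][2] + B[2][2] = -2 + 6 = 4) = -4 (attained at k = 0)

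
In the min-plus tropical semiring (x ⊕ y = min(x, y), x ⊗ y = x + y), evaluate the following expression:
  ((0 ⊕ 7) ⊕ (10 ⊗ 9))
((0 ⊕ 7) ⊕ (10 ⊗ 9)) = 0

Expand innermost to outermost. Recall ⊕ takes the minimum of its arguments and ⊗ takes their sum. Working out the expression ((0 ⊕ 7) ⊕ (10 ⊗ 9)) gives 0.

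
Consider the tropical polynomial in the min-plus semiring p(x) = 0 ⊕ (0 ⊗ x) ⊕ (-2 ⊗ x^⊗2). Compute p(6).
p(6) = 0

A tropical monomial a ⊗ x^⊗i evaluates to a + i · x. Evaluating each term at x = 6:
  Term 0 contributes 0 + 0 · 6 = 0
  Term 1 contributes 0 + 1 · 6 = 6
  Term 2 contributes -2 + 2 · 6 = 10
p(6) = ⊕ of these = min[0, 6, 10] = 0.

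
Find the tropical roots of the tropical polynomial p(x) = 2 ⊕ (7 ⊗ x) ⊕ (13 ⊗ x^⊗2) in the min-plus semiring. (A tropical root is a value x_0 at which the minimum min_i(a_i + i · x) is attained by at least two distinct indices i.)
Roots: {-6, -5}

Each tropical root is a break point of the lower envelope of the lines y = a_i + i · x (there are 3 lines, with slopes 0, 1, ..., 2). Only the lines that attain the minimum somewhere contribute to roots; other lines are dominated. Here the surviving (envelope) indices are i = 2, i = 1, i = 0.
Intersections between consecutive envelope lines give the roots: for adjacent envelope indices i < j the intersection is x = (a_i − a_j) / (j − i). Reading off the sorted break points: {-6, -5}.
Verification: at each break x_0, at least two indices attain the minimum of min_i(a_i + i · x_0).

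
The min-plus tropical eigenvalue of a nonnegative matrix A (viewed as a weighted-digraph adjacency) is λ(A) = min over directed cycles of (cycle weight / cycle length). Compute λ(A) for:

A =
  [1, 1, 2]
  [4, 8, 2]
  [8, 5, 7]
λ(A) = 1

Enumerate directed cycles and compute their means (weight / length). Sample:
  cycle 0 → 0: weight = 1, length = 1, mean = 1/1 ≈ 1.000
  cycle 1 → 1: weight = 8, length = 1, mean = 8/1 ≈ 8.000
  cycle 2 → 2: weight = 7, length = 1, mean = 7/1 ≈ 7.000
  cycle 0 → 1 → 0: weight = 5, length = 2, mean = 5/2 ≈ 2.500
  cycle 0 → 2 → 0: weight = 10, length = 2, mean = 10/2 ≈ 5.000
  cycle 1 → 0 → 1: weight = 5, length = 2, mean = 5/2 ≈ 2.500
Minimum mean = 1.000, attained e.g. along the cycle 0 → 0 with weight 1 and length 1. So λ(A) = 1/1 = 1.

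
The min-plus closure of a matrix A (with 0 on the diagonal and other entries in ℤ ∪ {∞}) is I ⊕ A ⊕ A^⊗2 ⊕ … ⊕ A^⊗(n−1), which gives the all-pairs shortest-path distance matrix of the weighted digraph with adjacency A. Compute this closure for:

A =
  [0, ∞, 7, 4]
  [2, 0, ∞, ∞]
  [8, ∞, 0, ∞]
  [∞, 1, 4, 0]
Closure =
  [0, 5, 7, 4]
  [2, 0, 9, 6]
  [8, 13, 0, 12]
  [3, 1, 4, 0]

This is the Floyd-Warshall all-pairs shortest-path computation. For each intermediate vertex k = 0, 1, …, 3, update dist[i][j] ← min(dist[i][j], dist[i][k] + dist[k][j]). The final matrix gives, for each (i, j), the minimum total weight of any directed path from i to j (possibly empty when i = j).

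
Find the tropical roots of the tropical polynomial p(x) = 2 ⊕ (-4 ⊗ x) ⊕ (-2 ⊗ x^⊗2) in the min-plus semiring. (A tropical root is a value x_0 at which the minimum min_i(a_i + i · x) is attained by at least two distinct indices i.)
Roots: {-2, 6}

Each tropical root is a break point of the lower envelope of the lines y = a_i + i · x (there are 3 lines, with slopes 0, 1, ..., 2). Only the lines that attain the minimum somewhere contribute to roots; other lines are dominated. Here the surviving (envelope) indices are i = 2, i = 1, i = 0.
Intersections between consecutive envelope lines give the roots: for adjacent envelope indices i < j the intersection is x = (a_i − a_j) / (j − i). Reading off the sorted break points: {-2, 6}.
Verification: at each break x_0, at least two indices attain the minimum of min_i(a_i + i · x_0).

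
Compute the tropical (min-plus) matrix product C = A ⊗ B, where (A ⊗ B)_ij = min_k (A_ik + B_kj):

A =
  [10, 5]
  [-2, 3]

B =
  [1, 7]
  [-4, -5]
A ⊗ B =
  [1, 0]
  [-1, -2]

Apply the min-plus product entry-by-entry:
  C[0][0] = min over k of (A[0][0] + B[0][0] = 10 + 1 = 11, A[0][1] + B[1][0] = 5 + -4 = 1) = 1 (attained at k = 1)
  C[0][1] = min over k of (A[0][0] + B[0][1] = 10 + 7 = 17, A[0][1] + B[1][1] = 5 + -5 = 0) = 0 (attained at k = 1)
  C[1][0] = min over k of (A[1][0] + B[0][0] = -2 + 1 = -1, A[1][1] + B[1][0] = 3 + -4 = -1) = -1 (attained at k = 0)
  C[1][1] = min over k of (A[1][0] + B[0][1] = -2 + 7 = 5, A[1][1] + B[1][1] = 3 + -5 = -2) = -2 (attained at k = 1)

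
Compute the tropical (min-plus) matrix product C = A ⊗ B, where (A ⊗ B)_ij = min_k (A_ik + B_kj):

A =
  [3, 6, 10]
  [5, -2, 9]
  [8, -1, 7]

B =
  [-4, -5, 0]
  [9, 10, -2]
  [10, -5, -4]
A ⊗ B =
  [-1, -2, 3]
  [1, 0, -4]
  [4, 2, -3]

Apply the min-plus product entry-by-entry:
  C[0][0] = min over k of (A[0][0] + B[0][0] = 3 + -4 = -1, A[0][1] + B[1][0] = 6 + 9 = 15, A[0][2] + B[2][0] = 10 + 10 = 20) = -1 (attained at k = 0)
  C[0][1] = min over k of (A[0][0] + B[0][1] = 3 + -5 = -2, A[0][1] + B[1][1] = 6 + 10 = 16, A[0][2] + B[2][1] = 10 + -5 = 5) = -2 (attained at k = 0)
  C[0][2] = min over k of (A[0][0] + B[0][2] = 3 + 0 = 3, A[0][1] + B[1][2] = 6 + -2 = 4, A[0][2] + B[2][2] = 10 + -4 = 6) = 3 (attained at k = 0)
  C[1][0] = min over k of (A[1][0] + B[0][0] = 5 + -4 = 1, A[1][1] + B[1][0] = -2 + 9 = 7, A[1][2] + B[2][0] = 9 + 10 = 19) = 1 (attained at k = 0)
  C[1][1] = min over k of (A[1][0] + B[0][1] = 5 + -5 = 0, A[1][1] + B[1][1] = -2 + 10 = 8, A[1][2] + B[2][1] = 9 + -5 = 4) = 0 (attained at k = 0)
  C[1][2] = min over k of (A[1][0] + B[0][2] = 5 + 0 = 5, A[1][1] + B[1][2] = -2 + -2 = -4, A[1][2] + B[2][2] = 9 + -4 = 5) = -4 (attained at k = 1)
  C[2][0] = min over k of (A[2][0] + B[0][0] = 8 + -4 = 4, A[2][1] + B[1][0] = -1 + 9 = 8, A[2][2] + B[2][0] = 7 + 10 = 17) = 4 (attained at k = 0)
  C[2][1] = min over k of (A[2][0] + B[0][1] = 8 + -5 = 3, A[2][1] + B[1][1] = -1 + 10 = 9, A[2][2] + B[2][1] = 7 + -5 = 2) = 2 (attained at k = 2)
  C[2][2] = min over k of (A[2][0] + B[0][2] = 8 + 0 = 8, A[2][1] + B[1][2] = -1 + -2 = -3, A[2][2] + B[2][2] = 7 + -4 = 3) = -3 (attained at k = 1)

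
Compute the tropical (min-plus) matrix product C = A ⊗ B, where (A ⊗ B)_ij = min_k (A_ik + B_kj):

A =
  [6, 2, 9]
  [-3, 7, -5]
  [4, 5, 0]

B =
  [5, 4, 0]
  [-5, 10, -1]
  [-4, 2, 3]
A ⊗ B =
  [-3, 10, 1]
  [-9, -3, -3]
  [-4, 2, 3]

Apply the min-plus product entry-by-entry:
  C[0][0] = min over k of (A[0][0] + B[0][0] = 6 + 5 = 11, A[0][1] + B[1][0] = 2 + -5 = -3, A[0][2] + B[2][0] = 9 + -4 = 5) = -3 (attained at k = 1)
  C[0][1] = min over k of (A[0][0] + B[0][1] = 6 + 4 = 10, A[0][1] + B[1][1] = 2 + 10 = 12, A[0][2] + B[2][1] = 9 + 2 = 11) = 10 (attained at k = 0)
  C[0][2] = min over k of (A[0][0] + B[0][2] = 6 + 0 = 6, A[0][1] + B[1][2] = 2 + -1 = 1, A[0][2] + B[2][2] = 9 + 3 = 12) = 1 (attained at k = 1)
  C[1][0] = min over k of (A[1][0] + B[0][0] = -3 + 5 = 2, A[1][1] + B[1][0] = 7 + -5 = 2, A[1][2] + B[2][0] = -5 + -4 = -9) = -9 (attained at k = 2)
  C[1][1] = min over k of (A[1][0] + B[0][1] = -3 + 4 = 1, A[1][1] + B[1][1] = 7 + 10 = 17, A[1][2] + B[2][1] = -5 + 2 = -3) = -3 (attained at k = 2)
  C[1][2] = min over k of (A[1][0] + B[0][2] = -3 + 0 = -3, A[1][1] + B[1][2] = 7 + -1 = 6, A[1][2] + B[2][2] = -5 + 3 = -2) = -3 (attained at k = 0)
  C[2][0] = min over k of (A[2][0] + B[0][0] = 4 + 5 = 9, A[2][1] + B[1][0] = 5 + -5 = 0, A[2][2] + B[2][0] = 0 + -4 = -4) = -4 (attained at k = 2)
  C[2][1] = min over k of (A[2][0] + B[0][1] = 4 + 4 = 8, A[2][1] + B[1][1] = 5 + 10 = 15, A[2][2] + B[2][1] = 0 + 2 = 2) = 2 (attained at k = 2)
  C[2][2] = min over k of (A[2][0] + B[0][2] = 4 + 0 = 4, A[2][1] + B[1][2] = 5 + -1 = 4, A[2][2] + B[2][2] = 0 + 3 = 3) = 3 (attained at k = 2)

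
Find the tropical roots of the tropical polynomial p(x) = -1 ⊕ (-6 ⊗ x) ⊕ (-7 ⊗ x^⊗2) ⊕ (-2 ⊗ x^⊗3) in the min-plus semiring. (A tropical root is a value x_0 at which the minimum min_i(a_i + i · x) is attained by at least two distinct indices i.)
Roots: {-5, 1, 5}

Each tropical root is a break point of the lower envelope of the lines y = a_i + i · x (there are 4 lines, with slopes 0, 1, ..., 3). Only the lines that attain the minimum somewhere contribute to roots; other lines are dominated. Here the surviving (envelope) indices are i = 3, i = 2, i = 1, i = 0.
Intersections between consecutive envelope lines give the roots: for adjacent envelope indices i < j the intersection is x = (a_i − a_j) / (j − i). Reading off the sorted break points: {-5, 1, 5}.
Verification: at each break x_0, at least two indices attain the minimum of min_i(a_i + i · x_0).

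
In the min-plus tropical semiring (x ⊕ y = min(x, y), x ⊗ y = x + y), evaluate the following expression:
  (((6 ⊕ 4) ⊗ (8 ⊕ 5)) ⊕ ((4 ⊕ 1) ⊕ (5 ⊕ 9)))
(((6 ⊕ 4) ⊗ (8 ⊕ 5)) ⊕ ((4 ⊕ 1) ⊕ (5 ⊕ 9))) = 1

Expand innermost to outermost. Recall ⊕ takes the minimum of its arguments and ⊗ takes their sum. Working out the expression (((6 ⊕ 4) ⊗ (8 ⊕ 5)) ⊕ ((4 ⊕ 1) ⊕ (5 ⊕ 9))) gives 1.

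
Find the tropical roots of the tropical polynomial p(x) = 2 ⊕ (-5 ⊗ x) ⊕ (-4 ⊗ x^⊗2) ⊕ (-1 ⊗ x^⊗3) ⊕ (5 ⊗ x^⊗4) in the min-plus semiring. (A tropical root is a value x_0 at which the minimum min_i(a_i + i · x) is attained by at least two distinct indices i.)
Roots: {-6, -3, -1, 7}

Each tropical root is a break point of the lower envelope of the lines y = a_i + i · x (there are 5 lines, with slopes 0, 1, ..., 4). Only the lines that attain the minimum somewhere contribute to roots; other lines are dominated. Here the surviving (envelope) indices are i = 4, i = 3, i = 2, i = 1, i = 0.
Intersections between consecutive envelope lines give the roots: for adjacent envelope indices i < j the intersection is x = (a_i − a_j) / (j − i). Reading off the sorted break points: {-6, -3, -1, 7}.
Verification: at each break x_0, at least two indices attain the minimum of min_i(a_i + i · x_0).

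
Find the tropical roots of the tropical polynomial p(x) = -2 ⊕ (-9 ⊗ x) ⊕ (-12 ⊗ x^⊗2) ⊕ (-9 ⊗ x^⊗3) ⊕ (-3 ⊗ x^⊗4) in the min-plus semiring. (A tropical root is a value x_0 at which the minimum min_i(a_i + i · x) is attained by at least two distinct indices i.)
Roots: {-6, -3, 3, 7}

Each tropical root is a break point of the lower envelope of the lines y = a_i + i · x (there are 5 lines, with slopes 0, 1, ..., 4). Only the lines that attain the minimum somewhere contribute to roots; other lines are dominated. Here the surviving (envelope) indices are i = 4, i = 3, i = 2, i = 1, i = 0.
Intersections between consecutive envelope lines give the roots: for adjacent envelope indices i < j the intersection is x = (a_i − a_j) / (j − i). Reading off the sorted break points: {-6, -3, 3, 7}.
Verification: at each break x_0, at least two indices attain the minimum of min_i(a_i + i · x_0).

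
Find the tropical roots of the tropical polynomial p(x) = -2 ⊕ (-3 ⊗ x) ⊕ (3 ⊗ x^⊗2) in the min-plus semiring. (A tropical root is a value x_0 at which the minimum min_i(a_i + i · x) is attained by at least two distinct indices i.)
Roots: {-6, 1}

Each tropical root is a break point of the lower envelope of the lines y = a_i + i · x (there are 3 lines, with slopes 0, 1, ..., 2). Only the lines that attain the minimum somewhere contribute to roots; other lines are dominated. Here the surviving (envelope) indices are i = 2, i = 1, i = 0.
Intersections between consecutive envelope lines give the roots: for adjacent envelope indices i < j the intersection is x = (a_i − a_j) / (j − i). Reading off the sorted break points: {-6, 1}.
Verification: at each break x_0, at least two indices attain the minimum of min_i(a_i + i · x_0).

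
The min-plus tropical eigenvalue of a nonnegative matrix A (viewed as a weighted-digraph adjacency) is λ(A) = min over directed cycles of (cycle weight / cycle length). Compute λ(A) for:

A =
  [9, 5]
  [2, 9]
λ(A) = 7/2

Enumerate directed cycles and compute their means (weight / length). Sample:
  cycle 0 → 0: weight = 9, length = 1, mean = 9/1 ≈ 9.000
  cycle 1 → 1: weight = 9, length = 1, mean = 9/1 ≈ 9.000
  cycle 0 → 1 → 0: weight = 7, length = 2, mean = 7/2 ≈ 3.500
  cycle 1 → 0 → 1: weight = 7, length = 2, mean = 7/2 ≈ 3.500
Minimum mean = 3.500, attained e.g. along the cycle 0 → 1 → 0 with weight 7 and length 2. So λ(A) = 7/2 = 7/2.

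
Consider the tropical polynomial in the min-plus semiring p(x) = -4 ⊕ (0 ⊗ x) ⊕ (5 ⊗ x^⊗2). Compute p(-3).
p(-3) = -4

A tropical monomial a ⊗ x^⊗i evaluates to a + i · x. Evaluating each term at x = -3:
  Term 0 contributes -4 + 0 · -3 = -4
  Term 1 contributes 0 + 1 · -3 = -3
  Term 2 contributes 5 + 2 · -3 = -1
p(-3) = ⊕ of these = min[-4, -3, -1] = -4.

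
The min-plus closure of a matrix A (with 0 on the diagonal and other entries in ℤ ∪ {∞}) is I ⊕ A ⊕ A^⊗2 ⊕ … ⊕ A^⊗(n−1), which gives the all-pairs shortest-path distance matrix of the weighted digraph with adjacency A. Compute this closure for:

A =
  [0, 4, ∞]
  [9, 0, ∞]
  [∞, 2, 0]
Closure =
  [0, 4, ∞]
  [9, 0, ∞]
  [11, 2, 0]

This is the Floyd-Warshall all-pairs shortest-path computation. For each intermediate vertex k = 0, 1, …, 2, update dist[i][j] ← min(dist[i][j], dist[i][k] + dist[k][j]). The final matrix gives, for each (i, j), the minimum total weight of any directed path from i to j (possibly empty when i = j).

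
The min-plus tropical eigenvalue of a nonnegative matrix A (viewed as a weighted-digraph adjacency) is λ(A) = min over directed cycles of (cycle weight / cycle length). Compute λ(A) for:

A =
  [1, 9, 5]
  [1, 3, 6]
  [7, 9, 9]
λ(A) = 1

Enumerate directed cycles and compute their means (weight / length). Sample:
  cycle 0 → 0: weight = 1, length = 1, mean = 1/1 ≈ 1.000
  cycle 1 → 1: weight = 3, length = 1, mean = 3/1 ≈ 3.000
  cycle 2 → 2: weight = 9, length = 1, mean = 9/1 ≈ 9.000
  cycle 0 → 1 → 0: weight = 10, length = 2, mean = 10/2 ≈ 5.000
  cycle 0 → 2 → 0: weight = 12, length = 2, mean = 12/2 ≈ 6.000
  cycle 1 → 0 → 1: weight = 10, length = 2, mean = 10/2 ≈ 5.000
Minimum mean = 1.000, attained e.g. along the cycle 0 → 0 with weight 1 and length 1. So λ(A) = 1/1 = 1.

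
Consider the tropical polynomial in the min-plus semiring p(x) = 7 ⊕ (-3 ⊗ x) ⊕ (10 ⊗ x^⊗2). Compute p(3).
p(3) = 0

A tropical monomial a ⊗ x^⊗i evaluates to a + i · x. Evaluating each term at x = 3:
  Term 0 contributes 7 + 0 · 3 = 7
  Term 1 contributes -3 + 1 · 3 = 0
  Term 2 contributes 10 + 2 · 3 = 16
p(3) = ⊕ of these = min[7, 0, 16] = 0.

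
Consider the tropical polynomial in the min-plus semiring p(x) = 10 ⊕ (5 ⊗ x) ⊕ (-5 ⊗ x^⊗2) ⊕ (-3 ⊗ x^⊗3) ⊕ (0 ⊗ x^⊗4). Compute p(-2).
p(-2) = -9

A tropical monomial a ⊗ x^⊗i evaluates to a + i · x. Evaluating each term at x = -2:
  Term 0 contributes 10 + 0 · -2 = 10
  Term 1 contributes 5 + 1 · -2 = 3
  Term 2 contributes -5 + 2 · -2 = -9
  Term 3 contributes -3 + 3 · -2 = -9
  Term 4 contributes 0 + 4 · -2 = -8
p(-2) = ⊕ of these = min[10, 3, -9, -9, -8] = -9.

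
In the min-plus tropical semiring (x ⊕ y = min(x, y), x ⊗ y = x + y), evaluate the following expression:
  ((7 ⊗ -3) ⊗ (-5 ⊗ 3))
((7 ⊗ -3) ⊗ (-5 ⊗ 3)) = 2

Expand innermost to outermost. Recall ⊕ takes the minimum of its arguments and ⊗ takes their sum. Working out the expression ((7 ⊗ -3) ⊗ (-5 ⊗ 3)) gives 2.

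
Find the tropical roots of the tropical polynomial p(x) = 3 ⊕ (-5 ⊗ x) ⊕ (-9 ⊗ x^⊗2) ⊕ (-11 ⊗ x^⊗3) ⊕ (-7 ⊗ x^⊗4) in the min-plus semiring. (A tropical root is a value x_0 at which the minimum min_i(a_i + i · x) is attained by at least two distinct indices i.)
Roots: {-4, 2, 4, 8}

Each tropical root is a break point of the lower envelope of the lines y = a_i + i · x (there are 5 lines, with slopes 0, 1, ..., 4). Only the lines that attain the minimum somewhere contribute to roots; other lines are dominated. Here the surviving (envelope) indices are i = 4, i = 3, i = 2, i = 1, i = 0.
Intersections between consecutive envelope lines give the roots: for adjacent envelope indices i < j the intersection is x = (a_i − a_j) / (j − i). Reading off the sorted break points: {-4, 2, 4, 8}.
Verification: at each break x_0, at least two indices attain the minimum of min_i(a_i + i · x_0).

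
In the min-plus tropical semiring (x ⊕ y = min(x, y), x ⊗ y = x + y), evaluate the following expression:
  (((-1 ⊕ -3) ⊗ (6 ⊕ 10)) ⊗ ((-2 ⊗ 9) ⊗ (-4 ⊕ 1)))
(((-1 ⊕ -3) ⊗ (6 ⊕ 10)) ⊗ ((-2 ⊗ 9) ⊗ (-4 ⊕ 1))) = 6

Expand innermost to outermost. Recall ⊕ takes the minimum of its arguments and ⊗ takes their sum. Working out the expression (((-1 ⊕ -3) ⊗ (6 ⊕ 10)) ⊗ ((-2 ⊗ 9) ⊗ (-4 ⊕ 1))) gives 6.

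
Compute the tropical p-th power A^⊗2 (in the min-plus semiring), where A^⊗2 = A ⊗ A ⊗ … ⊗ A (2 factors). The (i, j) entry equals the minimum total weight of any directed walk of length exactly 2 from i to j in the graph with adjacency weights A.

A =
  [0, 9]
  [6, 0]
A^⊗2 =
  [0, 9]
  [6, 0]

Each entry (A^⊗2)_ij equals the minimum over all length-2 walks i = v_0 → v_1 → … → v_2 = j of Σ_t A[v_t][v_{t+1}]. For example, for (i, j) = (0, 1) we minimise over 2 possible intermediate vertex sequences; the minimum is 9, attained along the walk 0 → 0 → 1.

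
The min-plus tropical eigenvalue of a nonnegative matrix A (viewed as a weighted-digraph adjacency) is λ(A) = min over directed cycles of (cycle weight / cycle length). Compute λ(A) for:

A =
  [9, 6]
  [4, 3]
λ(A) = 3

Enumerate directed cycles and compute their means (weight / length). Sample:
  cycle 0 → 0: weight = 9, length = 1, mean = 9/1 ≈ 9.000
  cycle 1 → 1: weight = 3, length = 1, mean = 3/1 ≈ 3.000
  cycle 0 → 1 → 0: weight = 10, length = 2, mean = 10/2 ≈ 5.000
  cycle 1 → 0 → 1: weight = 10, length = 2, mean = 10/2 ≈ 5.000
Minimum mean = 3.000, attained e.g. along the cycle 1 → 1 with weight 3 and length 1. So λ(A) = 3/1 = 3.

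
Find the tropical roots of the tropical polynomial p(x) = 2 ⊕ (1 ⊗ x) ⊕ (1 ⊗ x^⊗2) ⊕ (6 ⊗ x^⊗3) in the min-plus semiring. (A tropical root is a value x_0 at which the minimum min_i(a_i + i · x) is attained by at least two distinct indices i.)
Roots: {-5, 0, 1}

Each tropical root is a break point of the lower envelope of the lines y = a_i + i · x (there are 4 lines, with slopes 0, 1, ..., 3). Only the lines that attain the minimum somewhere contribute to roots; other lines are dominated. Here the surviving (envelope) indices are i = 3, i = 2, i = 1, i = 0.
Intersections between consecutive envelope lines give the roots: for adjacent envelope indices i < j the intersection is x = (a_i − a_j) / (j − i). Reading off the sorted break points: {-5, 0, 1}.
Verification: at each break x_0, at least two indices attain the minimum of min_i(a_i + i · x_0).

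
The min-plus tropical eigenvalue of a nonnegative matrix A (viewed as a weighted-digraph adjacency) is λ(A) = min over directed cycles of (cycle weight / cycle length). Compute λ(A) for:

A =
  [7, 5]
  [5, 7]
λ(A) = 5

Enumerate directed cycles and compute their means (weight / length). Sample:
  cycle 0 → 0: weight = 7, length = 1, mean = 7/1 ≈ 7.000
  cycle 1 → 1: weight = 7, length = 1, mean = 7/1 ≈ 7.000
  cycle 0 → 1 → 0: weight = 10, length = 2, mean = 10/2 ≈ 5.000
  cycle 1 → 0 → 1: weight = 10, length = 2, mean = 10/2 ≈ 5.000
Minimum mean = 5.000, attained e.g. along the cycle 0 → 1 → 0 with weight 10 and length 2. So λ(A) = 10/2 = 5.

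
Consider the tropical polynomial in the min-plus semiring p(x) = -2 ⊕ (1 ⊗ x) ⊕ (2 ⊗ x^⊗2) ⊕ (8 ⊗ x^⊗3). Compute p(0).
p(0) = -2

A tropical monomial a ⊗ x^⊗i evaluates to a + i · x. Evaluating each term at x = 0:
  Term 0 contributes -2 + 0 · 0 = -2
  Term 1 contributes 1 + 1 · 0 = 1
  Term 2 contributes 2 + 2 · 0 = 2
  Term 3 contributes 8 + 3 · 0 = 8
p(0) = ⊕ of these = min[-2, 1, 2, 8] = -2.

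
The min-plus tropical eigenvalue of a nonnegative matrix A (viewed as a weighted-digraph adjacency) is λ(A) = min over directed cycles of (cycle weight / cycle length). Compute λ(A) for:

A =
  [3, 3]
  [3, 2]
λ(A) = 2

Enumerate directed cycles and compute their means (weight / length). Sample:
  cycle 0 → 0: weight = 3, length = 1, mean = 3/1 ≈ 3.000
  cycle 1 → 1: weight = 2, length = 1, mean = 2/1 ≈ 2.000
  cycle 0 → 1 → 0: weight = 6, length = 2, mean = 6/2 ≈ 3.000
  cycle 1 → 0 → 1: weight = 6, length = 2, mean = 6/2 ≈ 3.000
Minimum mean = 2.000, attained e.g. along the cycle 1 → 1 with weight 2 and length 1. So λ(A) = 2/1 = 2.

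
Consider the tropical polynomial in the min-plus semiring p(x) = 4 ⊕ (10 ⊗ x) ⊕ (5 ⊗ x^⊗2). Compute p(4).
p(4) = 4

A tropical monomial a ⊗ x^⊗i evaluates to a + i · x. Evaluating each term at x = 4:
  Term 0 contributes 4 + 0 · 4 = 4
  Term 1 contributes 10 + 1 · 4 = 14
  Term 2 contributes 5 + 2 · 4 = 13
p(4) = ⊕ of these = min[4, 14, 13] = 4.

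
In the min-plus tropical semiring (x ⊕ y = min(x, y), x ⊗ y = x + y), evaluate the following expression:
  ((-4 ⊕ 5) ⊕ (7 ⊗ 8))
((-4 ⊕ 5) ⊕ (7 ⊗ 8)) = -4

Expand innermost to outermost. Recall ⊕ takes the minimum of its arguments and ⊗ takes their sum. Working out the expression ((-4 ⊕ 5) ⊕ (7 ⊗ 8)) gives -4.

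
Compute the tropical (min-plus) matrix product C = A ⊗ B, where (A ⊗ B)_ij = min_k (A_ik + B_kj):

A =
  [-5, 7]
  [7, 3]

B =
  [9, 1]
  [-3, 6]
A ⊗ B =
  [4, -4]
  [0, 8]

Apply the min-plus product entry-by-entry:
  C[0][0] = min over k of (A[0][0] + B[0][0] = -5 + 9 = 4, A[0][1] + B[1][0] = 7 + -3 = 4) = 4 (attained at k = 0)
  C[0][1] = min over k of (A[0][0] + B[0][1] = -5 + 1 = -4, A[0][1] + B[1][1] = 7 + 6 = 13) = -4 (attained at k = 0)
  C[1][0] = min over k of (A[1][0] + B[0][0] = 7 + 9 = 16, A[1][1] + B[1][0] = 3 + -3 = 0) = 0 (attained at k = 1)
  C[1][1] = min over k of (A[1][0] + B[0][1] = 7 + 1 = 8, A[1][1] + B[1][1] = 3 + 6 = 9) = 8 (attained at k = 0)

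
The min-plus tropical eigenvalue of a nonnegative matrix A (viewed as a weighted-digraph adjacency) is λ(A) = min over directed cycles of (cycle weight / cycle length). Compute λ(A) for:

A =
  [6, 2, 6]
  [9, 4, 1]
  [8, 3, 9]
λ(A) = 2

Enumerate directed cycles and compute their means (weight / length). Sample:
  cycle 0 → 0: weight = 6, length = 1, mean = 6/1 ≈ 6.000
  cycle 1 → 1: weight = 4, length = 1, mean = 4/1 ≈ 4.000
  cycle 2 → 2: weight = 9, length = 1, mean = 9/1 ≈ 9.000
  cycle 0 → 1 → 0: weight = 11, length = 2, mean = 11/2 ≈ 5.500
  cycle 0 → 2 → 0: weight = 14, length = 2, mean = 14/2 ≈ 7.000
  cycle 1 → 0 → 1: weight = 11, length = 2, mean = 11/2 ≈ 5.500
Minimum mean = 2.000, attained e.g. along the cycle 1 → 2 → 1 with weight 4 and length 2. So λ(A) = 4/2 = 2.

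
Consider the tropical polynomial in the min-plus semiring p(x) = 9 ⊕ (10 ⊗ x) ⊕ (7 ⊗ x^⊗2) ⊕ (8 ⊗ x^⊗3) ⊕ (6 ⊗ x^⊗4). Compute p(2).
p(2) = 9

A tropical monomial a ⊗ x^⊗i evaluates to a + i · x. Evaluating each term at x = 2:
  Term 0 contributes 9 + 0 · 2 = 9
  Term 1 contributes 10 + 1 · 2 = 12
  Term 2 contributes 7 + 2 · 2 = 11
  Term 3 contributes 8 + 3 · 2 = 14
  Term 4 contributes 6 + 4 · 2 = 14
p(2) = ⊕ of these = min[9, 12, 11, 14, 14] = 9.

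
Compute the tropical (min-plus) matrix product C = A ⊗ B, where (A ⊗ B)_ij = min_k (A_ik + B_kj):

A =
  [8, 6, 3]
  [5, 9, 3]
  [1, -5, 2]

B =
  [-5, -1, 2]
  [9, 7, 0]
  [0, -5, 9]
A ⊗ B =
  [3, -2, 6]
  [0, -2, 7]
  [-4, -3, -5]

Apply the min-plus product entry-by-entry:
  C[0][0] = min over k of (A[0][0] + B[0][0] = 8 + -5 = 3, A[0][1] + B[1][0] = 6 + 9 = 15, A[0][2] + B[2][0] = 3 + 0 = 3) = 3 (attained at k = 0)
  C[0][1] = min over k of (A[0][0] + B[0][1] = 8 + -1 = 7, A[0][1] + B[1][1] = 6 + 7 = 13, A[0][2] + B[2][1] = 3 + -5 = -2) = -2 (attained at k = 2)
  C[0][2] = min over k of (A[0][0] + B[0][2] = 8 + 2 = 10, A[0][1] + B[1][2] = 6 + 0 = 6, A[0][2] + B[2][2] = 3 + 9 = 12) = 6 (attained at k = 1)
  C[1][0] = min over k of (A[1][0] + B[0][0] = 5 + -5 = 0, A[1][1] + B[1][0] = 9 + 9 = 18, A[1][2] + B[2][0] = 3 + 0 = 3) = 0 (attained at k = 0)
  C[1][1] = min over k of (A[1][0] + B[0][1] = 5 + -1 = 4, A[1][1] + B[1][1] = 9 + 7 = 16, A[1][2] + B[2][1] = 3 + -5 = -2) = -2 (attained at k = 2)
  C[1][2] = min over k of (A[1][0] + B[0][2] = 5 + 2 = 7, A[1][1] + B[1][2] = 9 + 0 = 9, A[1][2] + B[2][2] = 3 + 9 = 12) = 7 (attained at k = 0)
  C[2][0] = min over k of (A[2][0] + B[0][0] = 1 + -5 = -4, A[2][1] + B[1][0] = -5 + 9 = 4, A[2][2] + B[2][0] = 2 + 0 = 2) = -4 (attained at k = 0)
  C[2][1] = min over k of (A[2][0] + B[0][1] = 1 + -1 = 0, A[2][1] + B[1][1] = -5 + 7 = 2, A[2][2] + B[2][1] = 2 + -5 = -3) = -3 (attained at k = 2)
  C[2][2] = min over k of (A[2][0] + B[0][2] = 1 + 2 = 3, A[2][1] + B[1][2] = -5 + 0 = -5, A[2][2] + B[2][2] = 2 + 9 = 11) = -5 (attained at k = 1)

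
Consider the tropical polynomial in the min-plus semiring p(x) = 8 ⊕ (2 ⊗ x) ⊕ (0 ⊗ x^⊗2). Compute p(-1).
p(-1) = -2

A tropical monomial a ⊗ x^⊗i evaluates to a + i · x. Evaluating each term at x = -1:
  Term 0 contributes 8 + 0 · -1 = 8
  Term 1 contributes 2 + 1 · -1 = 1
  Term 2 contributes 0 + 2 · -1 = -2
p(-1) = ⊕ of these = min[8, 1, -2] = -2.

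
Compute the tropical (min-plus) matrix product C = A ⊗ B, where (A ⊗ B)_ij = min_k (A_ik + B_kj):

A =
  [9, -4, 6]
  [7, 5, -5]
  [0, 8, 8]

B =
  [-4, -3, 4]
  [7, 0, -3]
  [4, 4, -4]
A ⊗ B =
  [3, -4, -7]
  [-1, -1, -9]
  [-4, -3, 4]

Apply the min-plus product entry-by-entry:
  C[0][0] = min over k of (A[0][0] + B[0][0] = 9 + -4 = 5, A[0][1] + B[1][0] = -4 + 7 = 3, A[0][2] + B[2][0] = 6 + 4 = 10) = 3 (attained at k = 1)
  C[0][1] = min over k of (A[0][0] + B[0][1] = 9 + -3 = 6, A[0][1] + B[1][1] = -4 + 0 = -4, A[0][2] + B[2][1] = 6 + 4 = 10) = -4 (attained at k = 1)
  C[0][2] = min over k of (A[0][0] + B[0][2] = 9 + 4 = 13, A[0][1] + B[1][2] = -4 + -3 = -7, A[0][2] + B[2][2] = 6 + -4 = 2) = -7 (attained at k = 1)
  C[1][0] = min over k of (A[1][0] + B[0][0] = 7 + -4 = 3, A[1][1] + B[1][0] = 5 + 7 = 12, A[1][2] + B[2][0] = -5 + 4 = -1) = -1 (attained at k = 2)
  C[1][1] = min over k of (A[1][0] + B[0][1] = 7 + -3 = 4, A[1][1] + B[1][1] = 5 + 0 = 5, A[1][2] + B[2][1] = -5 + 4 = -1) = -1 (attained at k = 2)
  C[1][2] = min over k of (A[1][0] + B[0][2] = 7 + 4 = 11, A[1][1] + B[1][2] = 5 + -3 = 2, A[1][2] + B[2][2] = -5 + -4 = -9) = -9 (attained at k = 2)
  C[2][0] = min over k of (A[2][0] + B[0][0] = 0 + -4 = -4, A[2][1] + B[1][0] = 8 + 7 = 15, A[2][2] + B[2][0] = 8 + 4 = 12) = -4 (attained at k = 0)
  C[2][1] = min over k of (A[2][0] + B[0][1] = 0 + -3 = -3, A[2][1] + B[1][1] = 8 + 0 = 8, A[2][2] + B[2][1] = 8 + 4 = 12) = -3 (attained at k = 0)
  C[2][2] = min over k of (A[2][0] + B[0][2] = 0 + 4 = 4, A[2][1] + B[1][2] = 8 + -3 = 5, A[2][2] + B[2][2] = 8 + -4 = 4) = 4 (attained at k = 0)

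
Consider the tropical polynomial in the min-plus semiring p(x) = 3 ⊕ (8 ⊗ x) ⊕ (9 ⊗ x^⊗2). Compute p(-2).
p(-2) = 3

A tropical monomial a ⊗ x^⊗i evaluates to a + i · x. Evaluating each term at x = -2:
  Term 0 contributes 3 + 0 · -2 = 3
  Term 1 contributes 8 + 1 · -2 = 6
  Term 2 contributes 9 + 2 · -2 = 5
p(-2) = ⊕ of these = min[3, 6, 5] = 3.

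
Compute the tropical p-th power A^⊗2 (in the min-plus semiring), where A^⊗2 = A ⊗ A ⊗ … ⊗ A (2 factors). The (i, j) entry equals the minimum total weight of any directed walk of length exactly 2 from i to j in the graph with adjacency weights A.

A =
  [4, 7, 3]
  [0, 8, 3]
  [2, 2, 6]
A^⊗2 =
  [5, 5, 7]
  [4, 5, 3]
  [2, 8, 5]

Each entry (A^⊗2)_ij equals the minimum over all length-2 walks i = v_0 → v_1 → … → v_2 = j of Σ_t A[v_t][v_{t+1}]. For example, for (i, j) = (0, 2) we minimise over 3 possible intermediate vertex sequences; the minimum is 7, attained along the walk 0 → 0 → 2.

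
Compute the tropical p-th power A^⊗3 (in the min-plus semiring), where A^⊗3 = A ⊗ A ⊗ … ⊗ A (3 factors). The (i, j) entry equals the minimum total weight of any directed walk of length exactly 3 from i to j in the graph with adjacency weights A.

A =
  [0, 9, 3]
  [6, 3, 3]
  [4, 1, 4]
A^⊗3 =
  [0, 4, 3]
  [6, 7, 7]
  [4, 5, 7]

Each entry (A^⊗3)_ij equals the minimum over all length-3 walks i = v_0 → v_1 → … → v_3 = j of Σ_t A[v_t][v_{t+1}]. For example, for (i, j) = (0, 2) we minimise over 9 possible intermediate vertex sequences; the minimum is 3, attained along the walk 0 → 0 → 0 → 2.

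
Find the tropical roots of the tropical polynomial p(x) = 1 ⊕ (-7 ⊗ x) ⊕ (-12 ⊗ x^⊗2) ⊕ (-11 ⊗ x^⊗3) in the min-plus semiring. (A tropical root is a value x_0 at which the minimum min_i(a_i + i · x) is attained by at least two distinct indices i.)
Roots: {-1, 5, 8}

Each tropical root is a break point of the lower envelope of the lines y = a_i + i · x (there are 4 lines, with slopes 0, 1, ..., 3). Only the lines that attain the minimum somewhere contribute to roots; other lines are dominated. Here the surviving (envelope) indices are i = 3, i = 2, i = 1, i = 0.
Intersections between consecutive envelope lines give the roots: for adjacent envelope indices i < j the intersection is x = (a_i − a_j) / (j − i). Reading off the sorted break points: {-1, 5, 8}.
Verification: at each break x_0, at least two indices attain the minimum of min_i(a_i + i · x_0).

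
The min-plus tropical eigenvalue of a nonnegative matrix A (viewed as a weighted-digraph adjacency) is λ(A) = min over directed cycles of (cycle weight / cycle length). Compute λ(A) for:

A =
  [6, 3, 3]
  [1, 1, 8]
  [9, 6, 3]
λ(A) = 1

Enumerate directed cycles and compute their means (weight / length). Sample:
  cycle 0 → 0: weight = 6, length = 1, mean = 6/1 ≈ 6.000
  cycle 1 → 1: weight = 1, length = 1, mean = 1/1 ≈ 1.000
  cycle 2 → 2: weight = 3, length = 1, mean = 3/1 ≈ 3.000
  cycle 0 → 1 → 0: weight = 4, length = 2, mean = 4/2 ≈ 2.000
  cycle 0 → 2 → 0: weight = 12, length = 2, mean = 12/2 ≈ 6.000
  cycle 1 → 0 → 1: weight = 4, length = 2, mean = 4/2 ≈ 2.000
Minimum mean = 1.000, attained e.g. along the cycle 1 → 1 with weight 1 and length 1. So λ(A) = 1/1 = 1.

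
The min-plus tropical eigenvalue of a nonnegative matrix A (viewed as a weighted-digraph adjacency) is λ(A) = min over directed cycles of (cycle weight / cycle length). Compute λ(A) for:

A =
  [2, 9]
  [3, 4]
λ(A) = 2

Enumerate directed cycles and compute their means (weight / length). Sample:
  cycle 0 → 0: weight = 2, length = 1, mean = 2/1 ≈ 2.000
  cycle 1 → 1: weight = 4, length = 1, mean = 4/1 ≈ 4.000
  cycle 0 → 1 → 0: weight = 12, length = 2, mean = 12/2 ≈ 6.000
  cycle 1 → 0 → 1: weight = 12, length = 2, mean = 12/2 ≈ 6.000
Minimum mean = 2.000, attained e.g. along the cycle 0 → 0 with weight 2 and length 1. So λ(A) = 2/1 = 2.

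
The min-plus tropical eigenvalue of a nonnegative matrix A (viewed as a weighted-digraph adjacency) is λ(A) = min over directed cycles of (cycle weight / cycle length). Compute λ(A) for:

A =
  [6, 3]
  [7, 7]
λ(A) = 5

Enumerate directed cycles and compute their means (weight / length). Sample:
  cycle 0 → 0: weight = 6, length = 1, mean = 6/1 ≈ 6.000
  cycle 1 → 1: weight = 7, length = 1, mean = 7/1 ≈ 7.000
  cycle 0 → 1 → 0: weight = 10, length = 2, mean = 10/2 ≈ 5.000
  cycle 1 → 0 → 1: weight = 10, length = 2, mean = 10/2 ≈ 5.000
Minimum mean = 5.000, attained e.g. along the cycle 0 → 1 → 0 with weight 10 and length 2. So λ(A) = 10/2 = 5.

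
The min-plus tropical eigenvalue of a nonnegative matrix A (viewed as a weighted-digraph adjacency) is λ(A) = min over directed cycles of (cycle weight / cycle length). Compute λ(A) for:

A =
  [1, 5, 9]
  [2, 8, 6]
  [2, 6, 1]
λ(A) = 1

Enumerate directed cycles and compute their means (weight / length). Sample:
  cycle 0 → 0: weight = 1, length = 1, mean = 1/1 ≈ 1.000
  cycle 1 → 1: weight = 8, length = 1, mean = 8/1 ≈ 8.000
  cycle 2 → 2: weight = 1, length = 1, mean = 1/1 ≈ 1.000
  cycle 0 → 1 → 0: weight = 7, length = 2, mean = 7/2 ≈ 3.500
  cycle 0 → 2 → 0: weight = 11, length = 2, mean = 11/2 ≈ 5.500
  cycle 1 → 0 → 1: weight = 7, length = 2, mean = 7/2 ≈ 3.500
Minimum mean = 1.000, attained e.g. along the cycle 0 → 0 with weight 1 and length 1. So λ(A) = 1/1 = 1.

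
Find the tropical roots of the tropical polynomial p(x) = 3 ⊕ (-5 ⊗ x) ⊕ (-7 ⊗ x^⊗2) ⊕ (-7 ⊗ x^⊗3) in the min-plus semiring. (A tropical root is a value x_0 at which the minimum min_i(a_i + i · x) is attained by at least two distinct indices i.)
Roots: {0, 2, 8}

Each tropical root is a break point of the lower envelope of the lines y = a_i + i · x (there are 4 lines, with slopes 0, 1, ..., 3). Only the lines that attain the minimum somewhere contribute to roots; other lines are dominated. Here the surviving (envelope) indices are i = 3, i = 2, i = 1, i = 0.
Intersections between consecutive envelope lines give the roots: for adjacent envelope indices i < j the intersection is x = (a_i − a_j) / (j − i). Reading off the sorted break points: {0, 2, 8}.
Verification: at each break x_0, at least two indices attain the minimum of min_i(a_i + i · x_0).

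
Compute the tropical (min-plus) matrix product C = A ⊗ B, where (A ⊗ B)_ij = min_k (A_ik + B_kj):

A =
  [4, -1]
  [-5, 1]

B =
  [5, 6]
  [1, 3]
A ⊗ B =
  [0, 2]
  [0, 1]

Apply the min-plus product entry-by-entry:
  C[0][0] = min over k of (A[0][0] + B[0][0] = 4 + 5 = 9, A[0][1] + B[1][0] = -1 + 1 = 0) = 0 (attained at k = 1)
  C[0][1] = min over k of (A[0][0] + B[0][1] = 4 + 6 = 10, A[0][1] + B[1][1] = -1 + 3 = 2) = 2 (attained at k = 1)
  C[1][0] = min over k of (A[1][0] + B[0][0] = -5 + 5 = 0, A[1][1] + B[1][0] = 1 + 1 = 2) = 0 (attained at k = 0)
  C[1][1] = min over k of (A[1][0] + B[0][1] = -5 + 6 = 1, A[1][1] + B[1][1] = 1 + 3 = 4) = 1 (attained at k = 0)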